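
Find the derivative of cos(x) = -sin(x)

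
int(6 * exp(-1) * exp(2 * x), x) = 3*exp(2*x - 1) + C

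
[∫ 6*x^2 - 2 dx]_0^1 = 0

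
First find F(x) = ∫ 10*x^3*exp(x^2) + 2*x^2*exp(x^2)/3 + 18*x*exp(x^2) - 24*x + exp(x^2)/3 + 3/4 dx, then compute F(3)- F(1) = -189/2 - 28*E/3 + 50*exp(9)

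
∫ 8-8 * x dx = -4*x^2 + 8*x + C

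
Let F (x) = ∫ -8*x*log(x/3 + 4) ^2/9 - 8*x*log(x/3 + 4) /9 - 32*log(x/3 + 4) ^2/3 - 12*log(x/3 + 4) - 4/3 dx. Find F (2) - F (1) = -784*log(14/3)^2/9 - 56*log(14/3)/3 + 52*log(13/3)/3 + 676*log(13/3)^2/9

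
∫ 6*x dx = 3*x^2 + C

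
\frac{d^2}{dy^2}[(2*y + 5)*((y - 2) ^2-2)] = 12*y - 6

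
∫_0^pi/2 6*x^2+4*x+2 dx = 6 + (-2 + pi)*(2 + (1 + pi/2)^2)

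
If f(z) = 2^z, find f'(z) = 2^z*log(2)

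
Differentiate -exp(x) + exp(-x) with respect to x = (-exp(2*x) - 1)*exp(-x)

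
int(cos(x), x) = sin(x) + C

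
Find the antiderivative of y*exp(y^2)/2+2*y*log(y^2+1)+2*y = (y^2 + 1)*log(y^2 + 1) + exp(y^2)/4 + C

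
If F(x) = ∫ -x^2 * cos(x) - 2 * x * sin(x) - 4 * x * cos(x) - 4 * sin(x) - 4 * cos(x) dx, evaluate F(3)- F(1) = -25*sin(3) + 9*sin(1)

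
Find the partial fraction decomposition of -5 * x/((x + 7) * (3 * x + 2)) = 10/(19*(3*x + 2)) - 35/(19*(x + 7))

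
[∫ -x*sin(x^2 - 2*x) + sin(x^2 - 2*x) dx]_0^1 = -1/2 + cos(1)/2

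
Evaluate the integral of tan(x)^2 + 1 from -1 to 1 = 2*tan(1)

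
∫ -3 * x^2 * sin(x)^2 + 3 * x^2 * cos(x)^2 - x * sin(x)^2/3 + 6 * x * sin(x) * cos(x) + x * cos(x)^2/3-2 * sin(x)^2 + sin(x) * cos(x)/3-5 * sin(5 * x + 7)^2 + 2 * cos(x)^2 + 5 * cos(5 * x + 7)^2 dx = (9*x^2 + x + 6)*sin(2*x)/6 + sin(10*x + 14)/2 + C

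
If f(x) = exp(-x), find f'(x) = -exp(-x)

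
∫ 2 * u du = u^2 + C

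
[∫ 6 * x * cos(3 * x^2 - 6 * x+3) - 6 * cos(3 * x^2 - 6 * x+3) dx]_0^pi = -sin(3) + sin(3*(-1 + pi)^2)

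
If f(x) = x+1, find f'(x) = 1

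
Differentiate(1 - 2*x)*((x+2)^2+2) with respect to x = -6*x^2 - 14*x - 8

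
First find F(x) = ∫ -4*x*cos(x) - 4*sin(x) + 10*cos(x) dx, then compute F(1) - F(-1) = 20*sin(1)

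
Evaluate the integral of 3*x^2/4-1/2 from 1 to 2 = 5/4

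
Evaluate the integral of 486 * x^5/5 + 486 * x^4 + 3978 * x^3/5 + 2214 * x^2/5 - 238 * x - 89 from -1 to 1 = 1558/5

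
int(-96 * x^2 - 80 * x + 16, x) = -32*x^3 - 40*x^2 + 16*x + C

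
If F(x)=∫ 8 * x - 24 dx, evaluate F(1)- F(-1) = -48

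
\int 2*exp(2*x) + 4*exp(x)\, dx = (exp(x) + 2)^2 + C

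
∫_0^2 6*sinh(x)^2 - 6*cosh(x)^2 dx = -12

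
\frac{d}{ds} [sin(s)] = cos(s)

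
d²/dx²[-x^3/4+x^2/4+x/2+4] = 1/2 - 3*x/2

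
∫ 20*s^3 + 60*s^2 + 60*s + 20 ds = 5*s^4 + 20*s^3 + 30*s^2 + 20*s + C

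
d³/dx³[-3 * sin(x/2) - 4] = 3*cos(x/2)/8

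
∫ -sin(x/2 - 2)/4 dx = cos(x/2 - 2)/2 + C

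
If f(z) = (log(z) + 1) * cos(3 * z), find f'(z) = (-3*z*log(z)*sin(3*z) - 3*z*sin(3*z) + cos(3*z))/z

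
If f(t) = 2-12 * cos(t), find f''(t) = 12*cos(t)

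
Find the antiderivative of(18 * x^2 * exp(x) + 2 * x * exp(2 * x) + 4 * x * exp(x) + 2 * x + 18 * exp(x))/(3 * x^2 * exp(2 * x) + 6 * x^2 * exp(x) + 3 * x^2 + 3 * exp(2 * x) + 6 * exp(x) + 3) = ((exp(x) + 1)*(log(x^2 + 1) + 9) + 18*exp(x))/(3*(exp(x) + 1)) + C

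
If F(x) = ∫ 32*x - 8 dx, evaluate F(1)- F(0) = 8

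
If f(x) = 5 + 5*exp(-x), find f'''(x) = -5*exp(-x)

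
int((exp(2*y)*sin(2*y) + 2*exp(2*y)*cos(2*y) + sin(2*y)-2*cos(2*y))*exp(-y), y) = 2*sin(2*y)*sinh(y) + C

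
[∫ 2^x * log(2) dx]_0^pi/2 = -1 + 2^(pi/2)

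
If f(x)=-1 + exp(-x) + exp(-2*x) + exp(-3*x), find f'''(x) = (-exp(2*x) - 8*exp(x) - 27)*exp(-3*x)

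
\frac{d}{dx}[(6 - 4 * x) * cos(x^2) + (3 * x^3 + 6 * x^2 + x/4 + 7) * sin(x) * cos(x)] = 3*x^3*cos(2*x) + 9*x^2*sin(2*x)/2 + 8*x^2*sin(x^2) + 6*x^2*cos(2*x) + 6*x*sin(2*x) - 12*x*sin(x^2) + x*cos(2*x)/4 + sin(2*x)/8 + 7*cos(2*x) - 4*cos(x^2)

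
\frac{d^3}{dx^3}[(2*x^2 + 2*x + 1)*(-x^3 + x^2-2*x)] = -120*x^2 - 18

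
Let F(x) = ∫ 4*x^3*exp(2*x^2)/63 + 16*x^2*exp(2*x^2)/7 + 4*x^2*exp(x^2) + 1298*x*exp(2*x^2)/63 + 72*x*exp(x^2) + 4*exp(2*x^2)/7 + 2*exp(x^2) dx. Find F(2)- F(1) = -38*E - 361*exp(2)/63 + 40*exp(4) + 400*exp(8)/63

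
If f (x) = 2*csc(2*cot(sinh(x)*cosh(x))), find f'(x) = 8*cos(2/tan(sinh(x)*cosh(x)))*cosh(2*x)/((cos(4/tan(sinh(x)*cosh(x))) - 1 - cos(4/tan(sinh(x)*cosh(x)))/cos(sinh(x)*cosh(x))^2 + cos(sinh(x)*cosh(x))^(-2))*cos(sinh(x)*cosh(x))^2)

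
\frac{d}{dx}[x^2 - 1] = 2*x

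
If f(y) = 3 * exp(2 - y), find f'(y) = -3*exp(2 - y)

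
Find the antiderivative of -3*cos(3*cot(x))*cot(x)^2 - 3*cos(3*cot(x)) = sin(3*cot(x)) + C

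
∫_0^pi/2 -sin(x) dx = -1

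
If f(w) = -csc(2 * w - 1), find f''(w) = -8*cot(2*w - 1)^2*csc(2*w - 1) - 4*csc(2*w - 1)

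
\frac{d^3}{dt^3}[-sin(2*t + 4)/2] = 4*cos(2*t + 4)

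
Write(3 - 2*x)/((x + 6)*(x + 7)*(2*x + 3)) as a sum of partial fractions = 8/(33*(2*x + 3)) + 17/(11*(x + 7)) - 5/(3*(x + 6))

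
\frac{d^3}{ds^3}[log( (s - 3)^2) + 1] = 4/(s^3 - 9*s^2 + 27*s - 27)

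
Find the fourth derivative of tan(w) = 24*tan(w)^5 + 40*tan(w)^3 + 16*tan(w)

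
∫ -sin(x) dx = cos(x) + C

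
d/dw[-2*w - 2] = -2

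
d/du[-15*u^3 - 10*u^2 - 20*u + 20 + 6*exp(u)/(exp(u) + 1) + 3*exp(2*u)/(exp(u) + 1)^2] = (-45*u^2*exp(3*u) - 135*u^2*exp(2*u) - 135*u^2*exp(u) - 45*u^2 - 20*u*exp(3*u) - 60*u*exp(2*u) - 60*u*exp(u) - 20*u - 20*exp(3*u) - 48*exp(2*u) - 54*exp(u) - 20)/(exp(3*u) + 3*exp(2*u) + 3*exp(u) + 1)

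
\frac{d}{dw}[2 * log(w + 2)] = 2/(w + 2)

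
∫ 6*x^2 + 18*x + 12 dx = 2*x^3 + 9*x^2 + 12*x + C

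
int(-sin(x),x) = cos(x) + C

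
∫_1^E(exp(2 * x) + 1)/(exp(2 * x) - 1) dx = -log(-2*exp(-1) + 2*E) + log(-2*exp(-E) + 2*exp(E))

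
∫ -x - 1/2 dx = -x^2/2 - x/2 + C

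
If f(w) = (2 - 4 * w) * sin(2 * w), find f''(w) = 16*w*sin(2*w) - 8*sin(2*w) - 16*cos(2*w)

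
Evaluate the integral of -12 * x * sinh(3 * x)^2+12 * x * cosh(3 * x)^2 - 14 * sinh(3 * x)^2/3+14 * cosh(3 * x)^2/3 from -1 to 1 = 28/3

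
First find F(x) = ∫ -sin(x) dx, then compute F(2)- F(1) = -cos(1) + cos(2)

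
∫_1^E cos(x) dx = -sin(1) + sin(E)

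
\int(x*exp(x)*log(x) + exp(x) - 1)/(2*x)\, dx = (exp(x) - 1)*log(x)/2 + C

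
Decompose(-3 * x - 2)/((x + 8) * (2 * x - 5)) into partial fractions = -19/(21*(2*x - 5)) - 22/(21*(x + 8))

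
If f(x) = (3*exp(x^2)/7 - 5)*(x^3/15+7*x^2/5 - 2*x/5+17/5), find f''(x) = 4*x^5*exp(x^2)/35 + 12*x^4*exp(x^2)/5 - 2*x^3*exp(x^2)/7 + 414*x^2*exp(x^2)/35 - 6*x*exp(x^2)/7 - 2*x + 144*exp(x^2)/35 - 14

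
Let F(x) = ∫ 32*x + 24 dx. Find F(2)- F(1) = 72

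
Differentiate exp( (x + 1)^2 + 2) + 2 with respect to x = 2*x*exp(x^2 + 2*x + 3) + 2*exp(x^2 + 2*x + 3)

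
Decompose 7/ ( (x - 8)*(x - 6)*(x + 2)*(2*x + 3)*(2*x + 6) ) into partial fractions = 56/(855*(2*x + 3)) + 7/(594*(x + 3)) - 7/(160*(x + 2)) - 7/(4320*(x - 6)) + 7/(8360*(x - 8))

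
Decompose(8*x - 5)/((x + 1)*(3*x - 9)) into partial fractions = 13/(12*(x + 1)) + 19/(12*(x - 3))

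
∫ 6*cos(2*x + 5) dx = 3*sin(2*x + 5) + C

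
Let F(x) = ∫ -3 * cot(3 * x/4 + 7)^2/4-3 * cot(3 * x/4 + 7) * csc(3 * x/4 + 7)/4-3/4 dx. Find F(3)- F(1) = cot(37/4) - csc(31/4) - cot(31/4) + csc(37/4)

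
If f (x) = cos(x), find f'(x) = -sin(x)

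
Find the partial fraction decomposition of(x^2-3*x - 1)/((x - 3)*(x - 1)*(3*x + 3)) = 1/(8*(x + 1)) + 1/(4*(x - 1)) - 1/(24*(x - 3))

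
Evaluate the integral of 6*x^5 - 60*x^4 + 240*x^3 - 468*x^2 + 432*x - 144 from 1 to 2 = 3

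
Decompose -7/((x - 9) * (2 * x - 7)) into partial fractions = 14/(11*(2*x - 7)) - 7/(11*(x - 9))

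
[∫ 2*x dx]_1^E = -1 + exp(2)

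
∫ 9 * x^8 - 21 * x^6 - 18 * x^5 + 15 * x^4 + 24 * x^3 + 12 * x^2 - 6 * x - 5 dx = x^9 - 3*x^7 - 3*x^6 + 3*x^5 + 6*x^4 + 4*x^3 - 3*x^2 - 5*x + C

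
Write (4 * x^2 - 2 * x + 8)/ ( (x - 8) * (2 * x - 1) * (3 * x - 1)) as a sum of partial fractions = 70/(23*(3*x - 1)) - 32/(15*(2*x - 1)) + 248/(345*(x - 8))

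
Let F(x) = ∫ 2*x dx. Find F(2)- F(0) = 4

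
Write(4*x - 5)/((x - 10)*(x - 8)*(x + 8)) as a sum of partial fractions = -37/(288*(x + 8)) - 27/(32*(x - 8)) + 35/(36*(x - 10))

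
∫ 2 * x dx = x^2 + C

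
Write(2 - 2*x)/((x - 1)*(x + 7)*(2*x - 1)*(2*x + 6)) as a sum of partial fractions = -4/(105*(2*x - 1)) - 1/(60*(x + 7)) + 1/(28*(x + 3))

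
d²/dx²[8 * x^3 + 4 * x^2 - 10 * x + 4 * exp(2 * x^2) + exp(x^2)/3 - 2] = 64*x^2*exp(2*x^2) + 4*x^2*exp(x^2)/3 + 48*x + 16*exp(2*x^2) + 2*exp(x^2)/3 + 8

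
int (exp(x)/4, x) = exp(x)/4 + C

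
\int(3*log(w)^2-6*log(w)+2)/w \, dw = (log(w) - 1)^3 - log(w) + C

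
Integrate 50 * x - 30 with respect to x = 25*x^2 - 30*x + C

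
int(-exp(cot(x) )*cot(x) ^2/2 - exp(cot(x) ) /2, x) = exp(cot(x))/2 + C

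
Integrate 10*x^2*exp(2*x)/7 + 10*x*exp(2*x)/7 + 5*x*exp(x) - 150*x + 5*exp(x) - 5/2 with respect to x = 5*x*(2*x*exp(2*x) - 210*x + 14*exp(x) - 7)/14 + C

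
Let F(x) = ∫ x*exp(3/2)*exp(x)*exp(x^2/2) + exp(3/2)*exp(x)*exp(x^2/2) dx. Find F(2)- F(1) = -exp(3) + exp(11/2)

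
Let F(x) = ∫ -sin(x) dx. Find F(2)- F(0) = -1 + cos(2)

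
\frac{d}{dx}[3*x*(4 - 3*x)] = 12 - 18*x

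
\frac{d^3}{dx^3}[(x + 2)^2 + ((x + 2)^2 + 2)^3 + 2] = 120*x^3 + 720*x^2 + 1584*x + 1248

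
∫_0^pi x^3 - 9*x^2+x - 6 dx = (-3 + pi/4)*(2*pi + pi^3)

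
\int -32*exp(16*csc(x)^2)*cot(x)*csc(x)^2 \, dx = exp(16*csc(x)^2) + C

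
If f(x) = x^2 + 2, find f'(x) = 2*x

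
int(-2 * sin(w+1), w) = 2*cos(w + 1) + C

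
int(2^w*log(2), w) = 2^w + C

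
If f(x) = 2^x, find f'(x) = 2^x*log(2)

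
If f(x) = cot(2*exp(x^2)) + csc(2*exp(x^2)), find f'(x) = -4*x*exp(x^2)*cot(2*exp(x^2))^2 - 4*x*exp(x^2)*cot(2*exp(x^2))*csc(2*exp(x^2)) - 4*x*exp(x^2)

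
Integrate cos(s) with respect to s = sin(s) + C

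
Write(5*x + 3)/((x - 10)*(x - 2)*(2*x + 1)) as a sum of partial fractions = 2/(105*(2*x + 1)) - 13/(40*(x - 2)) + 53/(168*(x - 10))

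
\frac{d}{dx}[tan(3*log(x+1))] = 3/((x + 1)*cos(3*log(x + 1))^2)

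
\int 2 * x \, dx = x^2 + C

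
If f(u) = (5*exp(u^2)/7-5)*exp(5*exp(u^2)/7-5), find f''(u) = -80*u^2*exp(u^2 + 5*exp(u^2)/7 - 5)/7 - 200*u^2*exp(2*u^2 + 5*exp(u^2)/7 - 5)/49 + 500*u^2*exp(3*u^2 + 5*exp(u^2)/7 - 5)/343 - 40*exp(u^2 + 5*exp(u^2)/7 - 5)/7 + 50*exp(2*u^2 + 5*exp(u^2)/7 - 5)/49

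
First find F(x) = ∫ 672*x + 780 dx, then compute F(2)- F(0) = 2904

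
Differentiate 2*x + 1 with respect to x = 2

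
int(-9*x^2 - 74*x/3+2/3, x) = -3*x^3 - 37*x^2/3 + 2*x/3 + C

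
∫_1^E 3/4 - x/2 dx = -3/2 + (-1 + E/4)*(-E - 1)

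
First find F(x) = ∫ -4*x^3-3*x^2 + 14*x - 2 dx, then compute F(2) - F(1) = -3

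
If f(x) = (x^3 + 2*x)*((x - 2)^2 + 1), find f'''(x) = 60*x^2 - 96*x + 42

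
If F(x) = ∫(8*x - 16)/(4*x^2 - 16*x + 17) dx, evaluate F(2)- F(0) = -log(17) - cos(1) + cos((-cosh(2)^2 + sinh(2)^2)^2)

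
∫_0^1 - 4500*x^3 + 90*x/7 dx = -7830/7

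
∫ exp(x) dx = exp(x) + C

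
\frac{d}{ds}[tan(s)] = cos(s)^(-2)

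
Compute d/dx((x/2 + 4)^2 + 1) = x/2 + 4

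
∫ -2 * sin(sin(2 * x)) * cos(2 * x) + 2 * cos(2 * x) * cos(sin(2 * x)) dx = sqrt(2)*sin(sin(2*x) + pi/4) + C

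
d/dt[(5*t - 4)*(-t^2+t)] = -15*t^2 + 18*t - 4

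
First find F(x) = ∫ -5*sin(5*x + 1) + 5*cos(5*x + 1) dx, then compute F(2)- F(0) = sin(11) - sin(1) - cos(1) + cos(11)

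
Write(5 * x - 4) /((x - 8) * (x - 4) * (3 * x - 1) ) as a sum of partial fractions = -21/(253*(3*x - 1)) - 4/(11*(x - 4)) + 9/(23*(x - 8))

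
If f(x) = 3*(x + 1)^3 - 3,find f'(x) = 9*x^2 + 18*x + 9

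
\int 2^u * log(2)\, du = 2^u + C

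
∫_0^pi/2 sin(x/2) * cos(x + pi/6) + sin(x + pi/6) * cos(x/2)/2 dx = sqrt(6)/4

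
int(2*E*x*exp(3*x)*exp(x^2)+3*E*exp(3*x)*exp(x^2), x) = exp(x^2 + 3*x + 1) + C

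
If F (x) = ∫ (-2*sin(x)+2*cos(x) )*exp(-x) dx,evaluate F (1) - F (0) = 2*exp(-1)*sin(1)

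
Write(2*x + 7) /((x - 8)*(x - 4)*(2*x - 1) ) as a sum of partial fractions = 32/(105*(2*x - 1)) - 15/(28*(x - 4)) + 23/(60*(x - 8))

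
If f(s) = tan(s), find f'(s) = cos(s)^(-2)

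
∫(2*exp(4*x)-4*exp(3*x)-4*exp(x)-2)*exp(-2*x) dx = (-exp(2*x) + 2*exp(x) + 1)^2*exp(-2*x) + C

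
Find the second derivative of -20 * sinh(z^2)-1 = -80*z^2*sinh(z^2) - 40*cosh(z^2)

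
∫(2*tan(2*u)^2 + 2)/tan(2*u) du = log(3*tan(2*u)) + C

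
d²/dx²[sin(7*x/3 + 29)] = -49*sin(7*x/3 + 29)/9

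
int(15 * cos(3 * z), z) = 5*sin(3*z) + C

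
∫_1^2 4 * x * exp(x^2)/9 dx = -2*E/9 + 2*exp(4)/9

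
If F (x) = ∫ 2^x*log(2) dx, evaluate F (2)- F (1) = 2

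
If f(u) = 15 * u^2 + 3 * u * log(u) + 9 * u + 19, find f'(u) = 30*u + 3*log(u) + 12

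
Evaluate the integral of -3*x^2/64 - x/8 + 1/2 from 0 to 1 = 27/64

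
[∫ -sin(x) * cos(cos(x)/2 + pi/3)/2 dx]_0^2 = -sin(1/2 + pi/3) + sin(cos(2)/2 + pi/3)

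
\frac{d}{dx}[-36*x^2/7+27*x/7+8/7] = 27/7 - 72*x/7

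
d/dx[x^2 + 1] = 2*x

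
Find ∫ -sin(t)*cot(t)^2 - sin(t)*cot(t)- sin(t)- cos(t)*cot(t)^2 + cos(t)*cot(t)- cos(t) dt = sqrt(2)*sin(t + pi/4)*cot(t) + C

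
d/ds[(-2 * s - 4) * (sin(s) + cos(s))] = 2*s*sin(s) - 2*s*cos(s) + 2*sin(s) - 6*cos(s)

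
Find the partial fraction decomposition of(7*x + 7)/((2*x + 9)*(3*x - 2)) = 35/(31*(3*x - 2)) + 49/(31*(2*x + 9))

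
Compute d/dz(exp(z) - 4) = exp(z)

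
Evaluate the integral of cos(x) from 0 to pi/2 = 1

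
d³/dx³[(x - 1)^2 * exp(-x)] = (-x^2 + 8*x - 13)*exp(-x)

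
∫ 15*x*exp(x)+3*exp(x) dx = (15*x - 12)*exp(x) + C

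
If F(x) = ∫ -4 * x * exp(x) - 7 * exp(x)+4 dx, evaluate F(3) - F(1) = -15*exp(3) + 8 + 7*E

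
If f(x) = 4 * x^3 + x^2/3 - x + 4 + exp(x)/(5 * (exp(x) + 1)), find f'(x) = (180*x^2*exp(2*x) + 360*x^2*exp(x) + 180*x^2 + 10*x*exp(2*x) + 20*x*exp(x) + 10*x - 15*exp(2*x) - 27*exp(x) - 15)/(15*exp(2*x) + 30*exp(x) + 15)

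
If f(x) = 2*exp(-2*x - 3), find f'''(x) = -16*exp(-2*x - 3)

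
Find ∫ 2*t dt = t^2 + C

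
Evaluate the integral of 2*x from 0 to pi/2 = pi^2/4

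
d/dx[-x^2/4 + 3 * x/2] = 3/2 - x/2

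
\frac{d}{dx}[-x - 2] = -1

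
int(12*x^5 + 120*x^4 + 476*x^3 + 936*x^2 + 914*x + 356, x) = 2*x^6 + 24*x^5 + 119*x^4 + 312*x^3 + 457*x^2 + 356*x + C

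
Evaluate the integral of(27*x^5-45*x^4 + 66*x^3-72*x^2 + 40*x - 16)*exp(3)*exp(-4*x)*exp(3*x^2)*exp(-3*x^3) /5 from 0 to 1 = -3*exp(3)/5 - exp(-1)/5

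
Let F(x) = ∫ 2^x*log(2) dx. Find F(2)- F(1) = 2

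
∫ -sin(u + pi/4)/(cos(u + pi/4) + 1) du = log(cos(u + pi/4) + 1) + C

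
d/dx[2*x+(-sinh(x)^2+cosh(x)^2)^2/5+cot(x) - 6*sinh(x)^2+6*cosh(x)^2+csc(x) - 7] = -cot(x)^2 - cot(x)*csc(x) + 1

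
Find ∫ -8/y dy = -8*log(y) + C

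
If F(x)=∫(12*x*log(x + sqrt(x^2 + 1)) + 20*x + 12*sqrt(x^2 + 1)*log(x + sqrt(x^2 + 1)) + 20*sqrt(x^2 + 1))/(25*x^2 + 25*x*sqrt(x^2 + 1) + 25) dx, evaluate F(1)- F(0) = 6*log(1 + sqrt(2))^2/25 + 4*log(1 + sqrt(2))/5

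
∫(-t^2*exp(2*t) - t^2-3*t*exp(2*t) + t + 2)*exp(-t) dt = -2*(t^2 + t - 1)*sinh(t) + C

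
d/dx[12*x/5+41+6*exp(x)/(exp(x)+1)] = (12*exp(2*x) + 54*exp(x) + 12)/(5*exp(2*x) + 10*exp(x) + 5)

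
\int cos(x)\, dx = sin(x) + C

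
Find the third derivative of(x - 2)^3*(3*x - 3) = 72*x - 126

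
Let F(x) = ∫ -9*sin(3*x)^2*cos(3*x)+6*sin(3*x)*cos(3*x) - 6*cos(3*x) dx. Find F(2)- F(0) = (-2 + sin(6) - sin(6)^2)*sin(6)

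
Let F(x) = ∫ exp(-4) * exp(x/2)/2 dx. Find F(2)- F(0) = -exp(-4) + exp(-3)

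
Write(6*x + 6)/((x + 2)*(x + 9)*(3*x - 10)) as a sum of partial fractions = 117/(296*(3*x - 10)) - 48/(259*(x + 9)) + 3/(56*(x + 2))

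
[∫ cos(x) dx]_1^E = -sin(1) + sin(E)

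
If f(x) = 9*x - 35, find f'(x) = 9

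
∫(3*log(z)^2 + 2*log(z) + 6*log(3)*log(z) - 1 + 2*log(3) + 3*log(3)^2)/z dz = (log(3*z)^2 + log(3*z) - 1)*log(3*z) + C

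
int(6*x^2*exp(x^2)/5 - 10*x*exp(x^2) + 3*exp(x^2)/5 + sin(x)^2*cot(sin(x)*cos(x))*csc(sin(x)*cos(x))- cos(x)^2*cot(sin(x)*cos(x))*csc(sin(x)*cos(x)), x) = (3*x - 25)*exp(x^2)/5 + csc(sin(2*x)/2) + C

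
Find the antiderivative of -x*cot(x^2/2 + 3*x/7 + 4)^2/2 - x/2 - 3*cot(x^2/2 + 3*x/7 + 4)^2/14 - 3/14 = cot(x^2/2 + 3*x/7 + 4)/2 + C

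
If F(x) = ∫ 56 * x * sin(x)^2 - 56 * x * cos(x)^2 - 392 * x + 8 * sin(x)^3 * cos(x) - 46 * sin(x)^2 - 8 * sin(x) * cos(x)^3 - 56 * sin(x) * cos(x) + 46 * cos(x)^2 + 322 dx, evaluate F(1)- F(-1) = 46*sin(2) + 644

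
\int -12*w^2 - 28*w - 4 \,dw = -4*w^3 - 14*w^2 - 4*w + C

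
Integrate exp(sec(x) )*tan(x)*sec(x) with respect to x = exp(sec(x)) + C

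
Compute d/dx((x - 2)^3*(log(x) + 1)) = (3*x^3*log(x) + 4*x^3 - 12*x^2*log(x) - 18*x^2 + 12*x*log(x) + 24*x - 8)/x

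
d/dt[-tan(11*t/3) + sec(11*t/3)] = 11*(sin(11*t/3) - 1)/(3*cos(11*t/3)^2)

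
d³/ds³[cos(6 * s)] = 216*sin(6*s)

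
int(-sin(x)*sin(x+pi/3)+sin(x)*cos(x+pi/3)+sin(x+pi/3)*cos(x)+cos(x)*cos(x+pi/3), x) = (sin(x) + cos(x))*sin(x + pi/3) + C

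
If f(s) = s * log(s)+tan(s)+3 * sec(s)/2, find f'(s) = log(s) + tan(s)^2 + 3*tan(s)*sec(s)/2 + 2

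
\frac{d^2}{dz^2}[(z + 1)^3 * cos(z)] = -z^3*cos(z) - 6*z^2*sin(z) - 3*z^2*cos(z) - 12*z*sin(z) + 3*z*cos(z) - 6*sin(z) + 5*cos(z)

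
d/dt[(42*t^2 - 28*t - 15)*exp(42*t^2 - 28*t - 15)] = (3528*t^3 - 3528*t^2 - 392*t + 392)*exp(42*t^2 - 28*t - 15)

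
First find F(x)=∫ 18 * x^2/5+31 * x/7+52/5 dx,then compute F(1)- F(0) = 967/70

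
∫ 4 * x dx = 2*x^2 + C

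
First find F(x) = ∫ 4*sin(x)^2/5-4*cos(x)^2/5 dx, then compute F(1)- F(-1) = -4*sin(2)/5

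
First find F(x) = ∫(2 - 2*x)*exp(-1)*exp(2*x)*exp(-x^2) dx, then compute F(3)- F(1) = -1 + exp(-4)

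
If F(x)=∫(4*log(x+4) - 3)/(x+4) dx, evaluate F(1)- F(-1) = -3*log(5) - 2*log(3)^2 + 3*log(3) + 2*log(5)^2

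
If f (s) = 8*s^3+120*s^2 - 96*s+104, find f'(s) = 24*s^2 + 240*s - 96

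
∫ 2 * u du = u^2 + C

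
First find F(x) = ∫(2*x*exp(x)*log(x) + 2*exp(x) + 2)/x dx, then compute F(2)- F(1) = 2*(1 + exp(2))*log(2)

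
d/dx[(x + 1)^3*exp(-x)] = (-x^3 + 3*x + 2)*exp(-x)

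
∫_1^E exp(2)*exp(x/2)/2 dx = -exp(5/2) + exp(E/2 + 2)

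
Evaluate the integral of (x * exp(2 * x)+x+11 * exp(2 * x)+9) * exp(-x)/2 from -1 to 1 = -10*exp(-1) + 10*E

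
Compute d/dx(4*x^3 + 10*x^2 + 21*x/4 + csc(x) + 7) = 12*x^2 + 20*x - cot(x)*csc(x) + 21/4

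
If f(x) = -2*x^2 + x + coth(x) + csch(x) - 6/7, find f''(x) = (-4*sinh(x)^3 + cosh(x)^2 + 2*cosh(x) + 1)/sinh(x)^3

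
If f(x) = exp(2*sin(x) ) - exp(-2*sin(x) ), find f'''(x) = 2*(-6*exp(4*sin(x))*sin(x) + 4*exp(4*sin(x))*cos(x)^2 - exp(4*sin(x)) + 6*sin(x) + 4*cos(x)^2 - 1)*exp(-2*sin(x))*cos(x)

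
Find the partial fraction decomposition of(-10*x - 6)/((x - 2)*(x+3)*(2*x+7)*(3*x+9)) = -232/(33*(2*x + 7)) + 266/(75*(x + 3)) - 8/(5*(x + 3)^2) - 26/(825*(x - 2))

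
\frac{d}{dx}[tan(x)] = cos(x)^(-2)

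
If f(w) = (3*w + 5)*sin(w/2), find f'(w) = 3*w*cos(w/2)/2 + 3*sin(w/2) + 5*cos(w/2)/2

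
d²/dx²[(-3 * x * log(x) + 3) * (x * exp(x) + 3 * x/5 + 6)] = (-15*x^3*exp(x)*log(x) - 60*x^2*exp(x)*log(x) - 15*x^2*exp(x) - 30*x*exp(x)*log(x) - 15*x*exp(x) - 18*x*log(x) - 27*x - 90)/(5*x)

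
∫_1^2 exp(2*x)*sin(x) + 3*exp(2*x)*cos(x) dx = -(cos(1) + sin(1))*exp(2) + (cos(2) + sin(2))*exp(4)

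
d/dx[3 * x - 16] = 3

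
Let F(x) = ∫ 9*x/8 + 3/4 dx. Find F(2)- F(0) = 15/4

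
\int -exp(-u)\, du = exp(-u) + C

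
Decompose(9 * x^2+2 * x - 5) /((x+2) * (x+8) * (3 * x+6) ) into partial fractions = 185/(36*(x + 8)) - 77/(36*(x + 2)) + 3/(2*(x + 2)^2)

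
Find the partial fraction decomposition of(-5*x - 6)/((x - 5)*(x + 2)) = -4/(7*(x + 2)) - 31/(7*(x - 5))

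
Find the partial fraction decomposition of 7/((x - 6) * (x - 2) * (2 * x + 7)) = 28/(209*(2*x + 7)) - 7/(44*(x - 2)) + 7/(76*(x - 6))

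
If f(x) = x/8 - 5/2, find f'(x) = 1/8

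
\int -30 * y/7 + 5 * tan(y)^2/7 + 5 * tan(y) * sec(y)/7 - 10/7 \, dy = -15*y^2/7 - 15*y/7 + 5*tan(y)/7 + 5*sec(y)/7 + C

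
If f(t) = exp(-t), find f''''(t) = exp(-t)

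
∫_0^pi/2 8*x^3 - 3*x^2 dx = 1 + (-1 + pi/2)*(1 + pi/2 + pi^2/4 + pi^3/4)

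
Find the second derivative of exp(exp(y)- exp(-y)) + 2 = (exp(exp(y) - exp(-y)) - exp(y + exp(y) - exp(-y)) + 2*exp(2*y + exp(y) - exp(-y)) + exp(3*y + exp(y) - exp(-y)) + exp(4*y + exp(y) - exp(-y)))*exp(-2*y)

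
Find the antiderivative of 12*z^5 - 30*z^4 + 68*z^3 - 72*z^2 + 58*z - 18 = 2*z^6 - 6*z^5 + 17*z^4 - 24*z^3 + 29*z^2 - 18*z + C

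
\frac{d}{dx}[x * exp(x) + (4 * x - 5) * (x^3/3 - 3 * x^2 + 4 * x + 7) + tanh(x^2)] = 16*x^3/3 - 41*x^2 + x*exp(x) - 2*x*tanh(x^2)^2 + 64*x + exp(x) + 8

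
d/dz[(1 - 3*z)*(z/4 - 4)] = 49/4 - 3*z/2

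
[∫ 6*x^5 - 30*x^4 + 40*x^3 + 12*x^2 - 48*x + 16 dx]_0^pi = (-2 + pi)^3*(-2*pi + pi^3)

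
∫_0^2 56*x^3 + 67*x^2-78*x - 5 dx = 710/3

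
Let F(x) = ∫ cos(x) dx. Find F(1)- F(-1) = 2*sin(1)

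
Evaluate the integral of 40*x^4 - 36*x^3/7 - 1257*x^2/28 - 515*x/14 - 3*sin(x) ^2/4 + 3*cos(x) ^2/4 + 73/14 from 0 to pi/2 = -30 + (-pi^2 + pi/14 + 6)*(-pi^3/4 + pi^2/16 + 3*pi/8 + 5)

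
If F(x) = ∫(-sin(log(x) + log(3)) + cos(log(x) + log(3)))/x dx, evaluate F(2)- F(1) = sqrt(2)*(-sin(pi/4 + log(3)) + sin(pi/4 + log(6)))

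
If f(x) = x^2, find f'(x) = 2*x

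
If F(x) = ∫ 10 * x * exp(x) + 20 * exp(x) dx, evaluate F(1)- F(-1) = 20*E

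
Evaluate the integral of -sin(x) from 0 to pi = -2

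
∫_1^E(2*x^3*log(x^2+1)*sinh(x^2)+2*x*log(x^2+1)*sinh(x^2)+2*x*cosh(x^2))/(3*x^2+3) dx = -log(2)*cosh(1)/3 + log(1 + exp(2))*cosh(exp(2))/3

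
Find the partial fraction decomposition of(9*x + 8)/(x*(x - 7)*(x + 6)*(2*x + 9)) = -260/(621*(2*x + 9)) + 23/(117*(x + 6)) + 71/(2093*(x - 7)) - 4/(189*x)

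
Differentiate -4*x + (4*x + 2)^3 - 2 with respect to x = 192*x^2 + 192*x + 44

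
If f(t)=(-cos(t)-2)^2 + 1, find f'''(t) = 4*(2*cos(t) + 1)*sin(t)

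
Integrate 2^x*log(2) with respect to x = 2^x + C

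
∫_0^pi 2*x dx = pi^2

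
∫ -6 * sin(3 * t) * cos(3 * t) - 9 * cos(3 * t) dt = -3*sin(3*t) + cos(6*t)/2 + C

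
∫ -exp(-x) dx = exp(-x) + C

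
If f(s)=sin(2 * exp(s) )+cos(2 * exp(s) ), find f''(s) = 2*sqrt(2)*(-2*exp(s)*sin(2*exp(s) + pi/4) + cos(2*exp(s) + pi/4))*exp(s)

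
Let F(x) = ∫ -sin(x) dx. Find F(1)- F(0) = -1 + cos(1)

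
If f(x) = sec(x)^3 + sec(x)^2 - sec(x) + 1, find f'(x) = (-1 + 2/cos(x) + 3/cos(x)^2)*sin(x)/cos(x)^2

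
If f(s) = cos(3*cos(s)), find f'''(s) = -3*(9*sin(s)^2*sin(3*cos(s)) + sin(3*cos(s)) + 9*cos(s)*cos(3*cos(s)))*sin(s)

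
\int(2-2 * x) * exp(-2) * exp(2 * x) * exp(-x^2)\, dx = exp(-x^2 + 2*x - 2) + C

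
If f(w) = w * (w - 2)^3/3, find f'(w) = 4*w^3/3 - 6*w^2 + 8*w - 8/3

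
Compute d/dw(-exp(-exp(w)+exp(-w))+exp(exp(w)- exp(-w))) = (exp(2*w) + exp(2*exp(w) - 2*exp(-w)) + exp(2*w + 2*exp(w) - 2*exp(-w)) + 1)*exp(-w - exp(w) + exp(-w))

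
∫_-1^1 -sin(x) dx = 0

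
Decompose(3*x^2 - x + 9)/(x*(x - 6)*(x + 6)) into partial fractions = 41/(24*(x + 6)) + 37/(24*(x - 6)) - 1/(4*x)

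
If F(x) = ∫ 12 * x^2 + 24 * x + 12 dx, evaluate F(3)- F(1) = 224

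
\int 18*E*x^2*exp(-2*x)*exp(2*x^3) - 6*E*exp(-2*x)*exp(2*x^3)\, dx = 3*exp(2*x^3 - 2*x + 1) + C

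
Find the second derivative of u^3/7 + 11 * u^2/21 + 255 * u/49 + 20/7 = 6*u/7 + 22/21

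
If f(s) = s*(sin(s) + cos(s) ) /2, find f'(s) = sqrt(2)*(s*cos(s + pi/4) + sin(s + pi/4))/2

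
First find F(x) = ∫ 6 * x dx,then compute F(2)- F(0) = 12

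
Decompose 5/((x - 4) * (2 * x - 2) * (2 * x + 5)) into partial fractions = 10/(91*(2*x + 5)) - 5/(42*(x - 1)) + 5/(78*(x - 4))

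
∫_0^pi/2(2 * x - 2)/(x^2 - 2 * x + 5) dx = -log(5) + log((-1 + pi/2)^2 + 4)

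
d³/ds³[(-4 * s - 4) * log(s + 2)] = (4*s + 16)/(s^3 + 6*s^2 + 12*s + 8)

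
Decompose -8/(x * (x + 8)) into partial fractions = 1/(x + 8) - 1/x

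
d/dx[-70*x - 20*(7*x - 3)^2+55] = 770 - 1960*x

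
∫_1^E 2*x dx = -1 + exp(2)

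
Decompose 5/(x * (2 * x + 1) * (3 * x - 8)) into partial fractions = 45/(152*(3*x - 8)) + 20/(19*(2*x + 1)) - 5/(8*x)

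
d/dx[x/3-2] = 1/3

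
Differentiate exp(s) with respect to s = exp(s)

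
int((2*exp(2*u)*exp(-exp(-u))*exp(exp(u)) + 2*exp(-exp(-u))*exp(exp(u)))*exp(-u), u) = 2*exp(2*sinh(u)) + C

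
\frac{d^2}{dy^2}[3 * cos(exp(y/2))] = -3*exp(y/2)*sin(exp(y/2))/4 - 3*exp(y)*cos(exp(y/2))/4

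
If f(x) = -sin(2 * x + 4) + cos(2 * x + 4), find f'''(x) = 8*sin(2*x + 4) + 8*cos(2*x + 4)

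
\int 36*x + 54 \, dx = 18*x^2 + 54*x + C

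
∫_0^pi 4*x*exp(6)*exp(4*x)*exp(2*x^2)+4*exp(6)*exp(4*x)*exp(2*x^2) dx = -exp(6) + exp(4 + 2*(1 + pi)^2)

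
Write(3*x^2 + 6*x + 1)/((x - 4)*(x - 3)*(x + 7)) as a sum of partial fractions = 53/(55*(x + 7)) - 23/(5*(x - 3)) + 73/(11*(x - 4))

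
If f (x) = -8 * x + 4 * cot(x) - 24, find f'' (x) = 8*cos(x)/sin(x)^3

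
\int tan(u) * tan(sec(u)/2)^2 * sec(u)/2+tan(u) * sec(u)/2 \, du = tan(sec(u)/2) + C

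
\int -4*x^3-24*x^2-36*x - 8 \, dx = -x^4 - 8*x^3 - 18*x^2 - 8*x + C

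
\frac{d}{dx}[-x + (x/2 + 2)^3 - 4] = 3*x^2/8 + 3*x + 5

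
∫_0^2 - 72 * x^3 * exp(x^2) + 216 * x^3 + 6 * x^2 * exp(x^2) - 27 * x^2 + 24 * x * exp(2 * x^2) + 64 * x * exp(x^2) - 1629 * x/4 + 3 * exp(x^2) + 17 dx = -244 - 4*exp(4) + 6*(-11/2 + exp(4))^2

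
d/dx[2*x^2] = 4*x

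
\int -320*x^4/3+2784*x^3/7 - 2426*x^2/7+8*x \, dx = -64*x^5/3 + 696*x^4/7 - 2426*x^3/21 + 4*x^2 + C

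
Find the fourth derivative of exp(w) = exp(w)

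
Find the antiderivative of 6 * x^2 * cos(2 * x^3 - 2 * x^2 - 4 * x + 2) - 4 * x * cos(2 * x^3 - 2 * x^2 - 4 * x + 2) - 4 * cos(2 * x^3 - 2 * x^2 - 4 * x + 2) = sin(2*x^3 - 2*x^2 - 4*x + 2) + C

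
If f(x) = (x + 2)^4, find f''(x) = 12*x^2 + 48*x + 48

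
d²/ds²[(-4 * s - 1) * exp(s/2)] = -s*exp(s/2) - 17*exp(s/2)/4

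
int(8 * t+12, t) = 4*t^2 + 12*t + C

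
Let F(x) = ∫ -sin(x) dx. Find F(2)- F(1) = -cos(1) + cos(2)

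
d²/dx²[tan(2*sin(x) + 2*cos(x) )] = 2*(-4*sin(2*x)*sin(2*sqrt(2)*sin(x + pi/4))/cos(2*sqrt(2)*sin(x + pi/4)) + 4*sin(2*sqrt(2)*sin(x + pi/4))/cos(2*sqrt(2)*sin(x + pi/4)) - sqrt(2)*sin(x + pi/4))/cos(2*sqrt(2)*sin(x + pi/4))^2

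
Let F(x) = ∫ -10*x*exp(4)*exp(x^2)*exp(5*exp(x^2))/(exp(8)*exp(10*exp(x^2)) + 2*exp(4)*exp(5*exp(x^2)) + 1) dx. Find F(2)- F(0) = -exp(-9)/(exp(-9) + 1) + exp(-5*exp(4) - 4)/(exp(-5*exp(4) - 4) + 1)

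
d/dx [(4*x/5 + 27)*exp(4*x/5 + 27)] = 16*x*exp(4*x/5 + 27)/25 + 112*exp(4*x/5 + 27)/5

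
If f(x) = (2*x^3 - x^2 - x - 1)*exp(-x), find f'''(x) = (-2*x^3 + 19*x^2 - 41*x + 16)*exp(-x)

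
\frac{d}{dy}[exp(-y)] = -exp(-y)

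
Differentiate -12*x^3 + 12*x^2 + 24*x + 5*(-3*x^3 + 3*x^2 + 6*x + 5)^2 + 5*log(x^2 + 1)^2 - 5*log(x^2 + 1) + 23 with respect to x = (270*x^7 - 450*x^6 - 270*x^5 - 396*x^4 + 144*x^3 + 378*x^2 + 20*x*log(x^2 + 1) + 674*x + 324)/(x^2 + 1)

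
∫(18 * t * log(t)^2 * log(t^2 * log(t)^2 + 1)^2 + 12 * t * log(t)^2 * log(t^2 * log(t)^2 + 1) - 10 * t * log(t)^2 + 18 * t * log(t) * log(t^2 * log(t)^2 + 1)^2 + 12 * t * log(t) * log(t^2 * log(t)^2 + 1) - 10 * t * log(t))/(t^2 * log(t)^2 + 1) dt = (3*log(t^2*log(t)^2 + 1)^2 + 3*log(t^2*log(t)^2 + 1) - 5)*log(t^2*log(t)^2 + 1) + C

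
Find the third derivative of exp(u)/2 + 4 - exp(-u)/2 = (exp(2*u) + 1)*exp(-u)/2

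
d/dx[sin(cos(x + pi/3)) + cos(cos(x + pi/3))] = -sqrt(2)*sin(x + pi/3)*cos(-sqrt(3)*sin(x)/2 + cos(x)/2 + pi/4)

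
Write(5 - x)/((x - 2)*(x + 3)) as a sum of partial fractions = -8/(5*(x + 3)) + 3/(5*(x - 2))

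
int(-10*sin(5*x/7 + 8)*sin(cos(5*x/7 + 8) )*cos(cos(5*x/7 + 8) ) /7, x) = sin(cos(5*x/7 + 8))^2 + C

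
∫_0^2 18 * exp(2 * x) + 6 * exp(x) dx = -16 + (1 + 3*exp(2))^2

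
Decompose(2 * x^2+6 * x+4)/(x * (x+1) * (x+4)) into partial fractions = 1/(x + 4) + 1/x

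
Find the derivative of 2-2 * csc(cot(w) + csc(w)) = -2*(cos(w) + 1)*cos(1/tan(w) + 1/sin(w))/(sin(w)^2*sin(1/tan(w) + 1/sin(w))^2)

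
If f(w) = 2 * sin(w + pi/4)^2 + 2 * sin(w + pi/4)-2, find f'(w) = 2*cos(2*w) + 2*cos(w + pi/4)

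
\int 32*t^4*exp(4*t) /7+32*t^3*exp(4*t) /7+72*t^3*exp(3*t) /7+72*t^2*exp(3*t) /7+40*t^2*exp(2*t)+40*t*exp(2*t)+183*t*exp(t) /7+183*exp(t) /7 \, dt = t*(8*t^3*exp(3*t) + 24*t^2*exp(2*t) + 140*t*exp(t) + 183)*exp(t)/7 + C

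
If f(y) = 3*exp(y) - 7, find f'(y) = 3*exp(y)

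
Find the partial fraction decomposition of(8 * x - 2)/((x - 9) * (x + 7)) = 29/(8*(x + 7)) + 35/(8*(x - 9))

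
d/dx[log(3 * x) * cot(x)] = (-x*log(x)/sin(x)^2 - x*log(3)/sin(x)^2 + 1/tan(x))/x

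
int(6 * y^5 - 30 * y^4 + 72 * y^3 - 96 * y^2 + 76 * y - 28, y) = y^6 - 6*y^5 + 18*y^4 - 32*y^3 + 38*y^2 - 28*y + C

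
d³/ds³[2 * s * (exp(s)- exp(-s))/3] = (2*s*exp(2*s) + 2*s + 6*exp(2*s) - 6)*exp(-s)/3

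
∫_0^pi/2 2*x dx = pi^2/4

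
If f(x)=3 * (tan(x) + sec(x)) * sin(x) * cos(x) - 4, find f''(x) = -3*sin(x) + 6*cos(2*x)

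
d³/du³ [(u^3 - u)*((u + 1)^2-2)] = 60*u^2 + 48*u - 12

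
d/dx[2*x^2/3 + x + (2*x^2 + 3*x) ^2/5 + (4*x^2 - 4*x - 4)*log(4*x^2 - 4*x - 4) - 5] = 16*x^3/5 + 36*x^2/5 + 8*x*log(x^2 - x - 1) + 16*x*log(2) + 194*x/15 - 4*log(x^2 - x - 1) - 8*log(2) - 3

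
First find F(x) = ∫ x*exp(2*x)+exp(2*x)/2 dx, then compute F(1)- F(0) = exp(2)/2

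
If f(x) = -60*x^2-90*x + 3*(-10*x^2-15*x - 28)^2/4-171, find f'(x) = 300*x^3 + 675*x^2 + 2115*x/2 + 540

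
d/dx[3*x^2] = 6*x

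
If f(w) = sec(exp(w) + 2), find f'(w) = exp(w)*tan(exp(w) + 2)*sec(exp(w) + 2)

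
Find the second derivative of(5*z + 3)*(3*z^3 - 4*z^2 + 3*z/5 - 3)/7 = 180*z^2/7 - 66*z/7 - 18/7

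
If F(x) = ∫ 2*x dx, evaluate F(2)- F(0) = 4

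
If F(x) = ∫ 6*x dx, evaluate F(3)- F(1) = 24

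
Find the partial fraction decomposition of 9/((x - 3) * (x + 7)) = -9/(10*(x + 7)) + 9/(10*(x - 3))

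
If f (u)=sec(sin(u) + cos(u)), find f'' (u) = (sin(2*u) - 2*sin(2*u)/cos(sqrt(2)*sin(u + pi/4))^2 - sqrt(2)*sin(sqrt(2)*sin(u + pi/4))*sin(u + pi/4)/cos(sqrt(2)*sin(u + pi/4)) - 1 + 2/cos(sqrt(2)*sin(u + pi/4))^2)/cos(sqrt(2)*sin(u + pi/4))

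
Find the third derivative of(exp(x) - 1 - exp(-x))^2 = (8*exp(4*x) - 2*exp(3*x) - 2*exp(x) - 8)*exp(-2*x)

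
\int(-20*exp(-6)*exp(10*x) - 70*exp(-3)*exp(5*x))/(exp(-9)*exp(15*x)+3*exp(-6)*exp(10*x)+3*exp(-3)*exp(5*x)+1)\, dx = (-4*exp(10*x) - 4*exp(5*x + 3) + 5*exp(6))/(exp(10*x) + 2*exp(5*x + 3) + exp(6)) + C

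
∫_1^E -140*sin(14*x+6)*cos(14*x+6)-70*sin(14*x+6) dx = -5*cos(20) - 5*cos(20)^2 + 5*cos(6 + 14*E)^2 + 5*cos(6 + 14*E)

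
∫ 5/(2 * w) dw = 5*log(w)/2 + C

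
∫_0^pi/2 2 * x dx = pi^2/4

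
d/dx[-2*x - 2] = -2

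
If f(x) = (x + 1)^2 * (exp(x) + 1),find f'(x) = x^2*exp(x) + 4*x*exp(x) + 2*x + 3*exp(x) + 2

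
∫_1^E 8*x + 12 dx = -16 + 4*exp(2) + 12*E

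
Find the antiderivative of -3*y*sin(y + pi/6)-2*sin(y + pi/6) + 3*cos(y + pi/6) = (3*y + 2)*cos(y + pi/6) + C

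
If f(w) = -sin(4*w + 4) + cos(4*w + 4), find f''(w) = 16*sin(4*w + 4) - 16*cos(4*w + 4)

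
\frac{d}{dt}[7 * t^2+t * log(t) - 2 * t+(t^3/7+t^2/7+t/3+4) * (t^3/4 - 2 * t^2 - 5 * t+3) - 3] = 3*t^5/14 - 5*t^4/4 - 11*t^3/3 + t^2/7 - 94*t/21 + log(t) - 20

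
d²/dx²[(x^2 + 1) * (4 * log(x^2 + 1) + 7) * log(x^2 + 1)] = (8*x^2*log(x^2 + 1)^2 + 62*x^2*log(x^2 + 1) + 74*x^2 + 8*log(x^2 + 1)^2 + 30*log(x^2 + 1) + 14)/(x^2 + 1)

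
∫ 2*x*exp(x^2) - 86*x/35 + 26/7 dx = -43*x^2/35 + 26*x/7 + exp(x^2) + C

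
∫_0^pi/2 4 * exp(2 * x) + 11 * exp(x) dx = -21 + 3*exp(pi/2) + 2*(2 + exp(pi/2))^2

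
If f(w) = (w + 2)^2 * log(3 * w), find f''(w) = (2*w^2*log(w) + 2*w^2*log(3) + 3*w^2 + 4*w - 4)/w^2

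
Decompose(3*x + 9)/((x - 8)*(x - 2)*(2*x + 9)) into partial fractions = -18/(325*(2*x + 9)) - 5/(26*(x - 2)) + 11/(50*(x - 8))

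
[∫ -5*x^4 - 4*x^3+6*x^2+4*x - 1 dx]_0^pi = (1 + pi)^3*(-pi^2 - 1 + 2*pi) + 1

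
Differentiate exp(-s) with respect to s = -exp(-s)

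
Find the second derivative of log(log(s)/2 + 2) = (-log(s) - 5)/(s^2*log(s)^2 + 8*s^2*log(s) + 16*s^2)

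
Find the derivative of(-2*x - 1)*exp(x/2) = -x*exp(x/2) - 5*exp(x/2)/2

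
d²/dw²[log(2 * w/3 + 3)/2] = -2/(4*w^2 + 36*w + 81)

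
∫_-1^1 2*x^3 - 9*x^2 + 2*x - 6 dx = -18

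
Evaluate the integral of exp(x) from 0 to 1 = -1 + E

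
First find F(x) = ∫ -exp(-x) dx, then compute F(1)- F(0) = -1 + exp(-1)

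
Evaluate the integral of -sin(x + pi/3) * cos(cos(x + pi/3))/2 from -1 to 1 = -sin(sin(pi/6 + 1))/2 + sin(cos(1 + pi/3))/2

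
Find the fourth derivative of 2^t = 2^t*log(2)^4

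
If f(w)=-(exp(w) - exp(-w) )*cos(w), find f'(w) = -sqrt(2)*(exp(2*w)*cos(w + pi/4) + sin(w + pi/4))*exp(-w)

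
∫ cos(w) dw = sin(w) + C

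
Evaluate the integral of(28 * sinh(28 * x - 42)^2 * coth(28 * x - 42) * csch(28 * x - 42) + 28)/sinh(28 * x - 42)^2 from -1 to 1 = -coth(70) - csch(70) + csch(14) + coth(14)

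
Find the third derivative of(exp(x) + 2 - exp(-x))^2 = (8*exp(4*x) + 4*exp(3*x) + 4*exp(x) - 8)*exp(-2*x)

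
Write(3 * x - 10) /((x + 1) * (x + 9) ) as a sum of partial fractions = 37/(8*(x + 9)) - 13/(8*(x + 1))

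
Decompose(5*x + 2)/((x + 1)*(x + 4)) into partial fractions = 6/(x + 4) - 1/(x + 1)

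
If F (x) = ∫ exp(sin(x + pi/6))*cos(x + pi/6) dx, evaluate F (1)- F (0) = -exp(1/2) + exp(sin(pi/6 + 1))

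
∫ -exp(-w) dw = exp(-w) + C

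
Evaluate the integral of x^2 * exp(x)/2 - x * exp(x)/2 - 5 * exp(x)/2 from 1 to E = (-3*E - 2 + exp(2))*exp(E)/2 + 2*E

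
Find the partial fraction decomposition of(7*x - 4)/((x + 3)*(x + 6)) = 46/(3*(x + 6)) - 25/(3*(x + 3))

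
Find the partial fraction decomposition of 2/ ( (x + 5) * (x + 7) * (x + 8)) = 2/(3*(x + 8)) - 1/(x + 7) + 1/(3*(x + 5))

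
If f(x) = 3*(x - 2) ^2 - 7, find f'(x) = 6*x - 12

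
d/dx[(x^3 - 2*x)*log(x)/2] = 3*x^2*log(x)/2 + x^2/2 - log(x) - 1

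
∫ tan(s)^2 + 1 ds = tan(s) + C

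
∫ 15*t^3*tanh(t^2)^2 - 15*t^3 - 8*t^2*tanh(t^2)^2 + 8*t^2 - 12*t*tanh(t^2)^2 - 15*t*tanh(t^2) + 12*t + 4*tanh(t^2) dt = (-15*t^2 + 8*t + 12)*tanh(t^2)/2 + C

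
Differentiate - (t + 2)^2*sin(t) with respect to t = -t^2*cos(t) - 2*t*sin(t) - 4*t*cos(t) - 4*sin(t) - 4*cos(t)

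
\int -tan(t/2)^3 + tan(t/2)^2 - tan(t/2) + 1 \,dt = (2 - tan(t/2))*tan(t/2) + C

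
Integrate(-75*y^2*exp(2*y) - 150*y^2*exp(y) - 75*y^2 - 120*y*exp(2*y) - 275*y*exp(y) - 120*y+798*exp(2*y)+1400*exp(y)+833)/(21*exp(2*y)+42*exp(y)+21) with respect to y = (5*y + 33)*((exp(y) + 1)*(-5*y^2 + 21*y + 28) - 7*exp(y))/(21*(exp(y) + 1)) + C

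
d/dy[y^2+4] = 2*y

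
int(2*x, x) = x^2 + C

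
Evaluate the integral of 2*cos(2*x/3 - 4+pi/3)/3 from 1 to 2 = cos(pi/6 + 8/3) - cos(pi/6 + 10/3)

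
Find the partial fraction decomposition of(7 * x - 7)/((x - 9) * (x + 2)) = 21/(11*(x + 2)) + 56/(11*(x - 9))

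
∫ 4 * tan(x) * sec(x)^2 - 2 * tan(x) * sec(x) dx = 2*(sec(x) - 1)*sec(x) + C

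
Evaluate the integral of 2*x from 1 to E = -1 + exp(2)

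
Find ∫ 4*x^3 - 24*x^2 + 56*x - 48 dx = x^4 - 8*x^3 + 28*x^2 - 48*x + C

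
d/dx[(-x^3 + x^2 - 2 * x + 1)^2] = 6*x^5 - 10*x^4 + 20*x^3 - 18*x^2 + 12*x - 4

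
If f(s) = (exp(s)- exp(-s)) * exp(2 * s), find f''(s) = 9*exp(3*s) - exp(s)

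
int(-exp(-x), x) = exp(-x) + C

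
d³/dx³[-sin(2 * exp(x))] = 2*(4*exp(2*x)*cos(2*exp(x)) + 6*exp(x)*sin(2*exp(x)) - cos(2*exp(x)))*exp(x)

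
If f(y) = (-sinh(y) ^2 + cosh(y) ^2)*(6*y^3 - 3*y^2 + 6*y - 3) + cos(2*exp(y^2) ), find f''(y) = -16*y^2*exp(2*y^2)*cos(2*exp(y^2)) - 8*y^2*exp(y^2)*sin(2*exp(y^2)) + 36*y - 4*exp(y^2)*sin(2*exp(y^2)) - 6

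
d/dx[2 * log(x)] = 2/x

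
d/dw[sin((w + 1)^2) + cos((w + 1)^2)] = -2*w*sin(w^2 + 2*w + 1) + 2*w*cos(w^2 + 2*w + 1) - 2*sin(w^2 + 2*w + 1) + 2*cos(w^2 + 2*w + 1)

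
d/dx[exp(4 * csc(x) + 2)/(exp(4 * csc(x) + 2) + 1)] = -4*exp(4*csc(x) + 2)*cot(x)*csc(x)/(exp(2)*exp(4/sin(x)) + 1)^2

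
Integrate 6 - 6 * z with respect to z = -3*z^2 + 6*z + C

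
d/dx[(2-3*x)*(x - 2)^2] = -9*x^2 + 28*x - 20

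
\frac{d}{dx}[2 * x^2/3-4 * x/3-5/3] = 4*x/3 - 4/3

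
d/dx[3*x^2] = 6*x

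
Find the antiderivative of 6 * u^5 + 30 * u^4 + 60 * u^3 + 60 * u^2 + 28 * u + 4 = u^6 + 6*u^5 + 15*u^4 + 20*u^3 + 14*u^2 + 4*u + C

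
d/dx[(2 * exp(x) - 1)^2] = 8*exp(2*x) - 4*exp(x)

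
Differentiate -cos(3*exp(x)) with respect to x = 3*exp(x)*sin(3*exp(x))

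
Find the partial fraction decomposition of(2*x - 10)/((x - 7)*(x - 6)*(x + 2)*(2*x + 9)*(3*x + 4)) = -27/(550*(3*x + 4)) - 16/(2415*(2*x + 9)) + 7/(360*(x + 2)) - 1/(1848*(x - 6)) + 4/(5175*(x - 7))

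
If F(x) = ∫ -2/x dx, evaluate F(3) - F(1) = -2*log(3)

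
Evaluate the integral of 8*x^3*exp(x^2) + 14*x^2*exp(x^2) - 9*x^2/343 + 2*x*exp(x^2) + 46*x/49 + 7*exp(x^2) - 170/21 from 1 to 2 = -8*E - 992/147 + 27*exp(4)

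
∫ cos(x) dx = sin(x) + C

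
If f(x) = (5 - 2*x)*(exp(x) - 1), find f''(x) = -2*x*exp(x) + exp(x)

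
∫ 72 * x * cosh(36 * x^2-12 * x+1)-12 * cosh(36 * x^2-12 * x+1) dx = sinh((6*x - 1)^2) + C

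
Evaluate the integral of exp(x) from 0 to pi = -1 + exp(pi)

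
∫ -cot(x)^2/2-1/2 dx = cot(x)/2 + C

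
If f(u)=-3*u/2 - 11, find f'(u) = -3/2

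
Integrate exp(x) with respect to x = exp(x) + C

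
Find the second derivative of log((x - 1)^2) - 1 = -2/(x^2 - 2*x + 1)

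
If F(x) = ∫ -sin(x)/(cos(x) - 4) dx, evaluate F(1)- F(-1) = 0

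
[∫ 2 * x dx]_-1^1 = 0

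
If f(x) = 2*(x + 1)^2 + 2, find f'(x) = 4*x + 4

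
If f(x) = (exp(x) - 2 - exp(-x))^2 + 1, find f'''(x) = (8*exp(4*x) - 4*exp(3*x) - 4*exp(x) - 8)*exp(-2*x)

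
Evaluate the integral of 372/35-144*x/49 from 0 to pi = -2*(-3 + 6*pi/7)^2 + 12*pi/35 + 18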